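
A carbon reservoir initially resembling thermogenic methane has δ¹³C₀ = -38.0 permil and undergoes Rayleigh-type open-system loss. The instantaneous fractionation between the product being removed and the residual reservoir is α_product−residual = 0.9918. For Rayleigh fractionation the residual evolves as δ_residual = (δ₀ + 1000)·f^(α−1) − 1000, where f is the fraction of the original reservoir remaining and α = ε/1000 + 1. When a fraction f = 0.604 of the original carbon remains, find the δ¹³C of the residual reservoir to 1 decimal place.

Rayleigh residual: δ_res = (δ₀ + 1000)·f^(α−1) − 1000
α − 1 = -0.00820
f^(α−1) = 0.604^(-0.00820) = 1.004143
δ_res = (-38.0 + 1000) × 1.004143 − 1000 = 965.985 − 1000 = -34.01 permil

-34.0 permil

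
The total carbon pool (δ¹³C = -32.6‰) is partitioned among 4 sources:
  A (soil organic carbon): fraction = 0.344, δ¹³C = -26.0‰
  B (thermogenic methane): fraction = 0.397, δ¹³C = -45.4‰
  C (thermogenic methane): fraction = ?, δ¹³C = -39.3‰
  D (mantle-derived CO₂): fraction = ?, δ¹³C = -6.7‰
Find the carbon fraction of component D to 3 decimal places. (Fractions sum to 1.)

Let f_D and f_C be the unknown fractions; fractions sum to 1 so f_D + f_C = 0.259.
Mass balance: Σ fᵢ·δᵢ = δ_bulk ⇒ f_D·(-6.7) + f_C·(-39.3) = -32.6 − (-26.968) = -5.632
Substitute f_C = 0.259 − f_D:
f_D·(-6.7 − -39.3) = -5.632 − 0.259×(-39.3) = 4.546
f_D = 4.546 / 32.6 = 0.1395

0.139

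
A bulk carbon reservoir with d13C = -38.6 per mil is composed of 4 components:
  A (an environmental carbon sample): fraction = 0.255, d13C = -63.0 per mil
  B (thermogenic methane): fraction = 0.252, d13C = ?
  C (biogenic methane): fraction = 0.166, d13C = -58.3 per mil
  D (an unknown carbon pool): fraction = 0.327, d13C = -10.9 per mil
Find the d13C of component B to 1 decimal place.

-36.9 per mil

Isotope mass balance: δ_bulk = Σ fᵢ·δᵢ.
-38.6 = 0.255×(-63.0) + 0.252×δ_B + 0.166×(-58.3) + 0.327×(-10.9)
0.252·δ_B = -38.6 − (-29.307) = -9.293
δ_B = -9.293 / 0.252 = -36.88 per mil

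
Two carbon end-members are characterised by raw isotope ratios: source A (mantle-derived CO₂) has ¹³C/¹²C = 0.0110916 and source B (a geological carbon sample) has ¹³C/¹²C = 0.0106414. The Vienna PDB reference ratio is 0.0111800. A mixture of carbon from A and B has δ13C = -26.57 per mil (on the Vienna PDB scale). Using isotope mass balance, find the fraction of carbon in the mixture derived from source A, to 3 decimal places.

0.537

δ_A = (0.0110916/0.0111800 − 1)×1000 = (0.992093 − 1)×1000 = -7.907 per mil
δ_B = (0.0106414/0.0111800 − 1)×1000 = (0.951825 − 1)×1000 = -48.175 per mil
f_A = (δ_mix − δ_B)/(δ_A − δ_B) = (-26.57 − (-48.175))/(-7.907 − (-48.175))
f_A = 21.605 / 40.268 = 0.5365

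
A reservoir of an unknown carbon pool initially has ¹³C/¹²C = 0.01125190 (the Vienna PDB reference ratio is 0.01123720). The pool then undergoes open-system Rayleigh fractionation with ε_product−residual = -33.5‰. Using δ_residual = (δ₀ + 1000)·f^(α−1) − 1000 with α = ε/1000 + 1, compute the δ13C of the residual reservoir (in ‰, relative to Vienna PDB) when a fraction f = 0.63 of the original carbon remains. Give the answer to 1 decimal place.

16.9‰

δ₀ = (0.01125190/0.01123720 − 1)×1000 = (1.001308 − 1)×1000 = 1.308‰
α − 1 = ε/1000 = -0.0335
f^(α−1) = 0.63^(-0.0335) = 1.015599
δ_res = (1.308 + 1000) × 1.015599 − 1000 = 1016.927 − 1000 = 16.93‰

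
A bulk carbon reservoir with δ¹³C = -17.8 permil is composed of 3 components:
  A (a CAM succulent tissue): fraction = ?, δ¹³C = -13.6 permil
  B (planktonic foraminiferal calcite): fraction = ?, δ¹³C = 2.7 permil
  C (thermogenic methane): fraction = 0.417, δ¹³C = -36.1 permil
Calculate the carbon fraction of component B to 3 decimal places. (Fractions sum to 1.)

0.318

Let f_B and f_A be the unknown fractions; fractions sum to 1 so f_B + f_A = 0.583.
Mass balance: Σ fᵢ·δᵢ = δ_bulk ⇒ f_B·(2.7) + f_A·(-13.6) = -17.8 − (-15.054) = -2.746
Substitute f_A = 0.583 − f_B:
f_B·(2.7 − -13.6) = -2.746 − 0.583×(-13.6) = 5.182
f_B = 5.182 / 16.3 = 0.3179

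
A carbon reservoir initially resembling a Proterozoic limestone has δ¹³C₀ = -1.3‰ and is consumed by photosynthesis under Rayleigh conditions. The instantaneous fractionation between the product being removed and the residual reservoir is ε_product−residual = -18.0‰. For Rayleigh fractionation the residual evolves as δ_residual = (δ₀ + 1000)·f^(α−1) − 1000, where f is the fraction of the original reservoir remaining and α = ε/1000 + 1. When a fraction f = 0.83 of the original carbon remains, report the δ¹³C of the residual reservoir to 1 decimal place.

Rayleigh residual: δ_res = (δ₀ + 1000)·f^(α−1) − 1000
α = ε/1000 + 1 = 0.98200, so α − 1 = -0.01800
f^(α−1) = 0.83^(-0.01800) = 1.003360
δ_res = (-1.3 + 1000) × 1.003360 − 1000 = 1002.055 − 1000 = 2.06‰

2.1‰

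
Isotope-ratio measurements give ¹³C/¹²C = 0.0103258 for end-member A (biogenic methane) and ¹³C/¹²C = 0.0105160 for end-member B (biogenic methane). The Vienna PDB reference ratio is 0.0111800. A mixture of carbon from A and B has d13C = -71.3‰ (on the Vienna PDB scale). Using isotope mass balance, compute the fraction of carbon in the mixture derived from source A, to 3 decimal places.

0.700

δ_A = (0.0103258/0.0111800 − 1)×1000 = (0.923596 − 1)×1000 = -76.404‰
δ_B = (0.0105160/0.0111800 − 1)×1000 = (0.940608 − 1)×1000 = -59.392‰
f_A = (δ_mix − δ_B)/(δ_A − δ_B) = (-71.3 − (-59.392))/(-76.404 − (-59.392))
f_A = -11.908 / -17.013 = 0.7000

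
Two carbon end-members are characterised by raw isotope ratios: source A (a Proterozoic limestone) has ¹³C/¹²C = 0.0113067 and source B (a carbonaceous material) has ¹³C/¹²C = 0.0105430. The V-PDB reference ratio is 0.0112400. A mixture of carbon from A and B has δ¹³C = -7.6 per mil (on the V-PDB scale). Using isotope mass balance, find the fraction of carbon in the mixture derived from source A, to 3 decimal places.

δ_A = (0.0113067/0.0112400 − 1)×1000 = (1.005934 − 1)×1000 = 5.934 per mil
δ_B = (0.0105430/0.0112400 − 1)×1000 = (0.937989 − 1)×1000 = -62.011 per mil
f_A = (δ_mix − δ_B)/(δ_A − δ_B) = (-7.6 − (-62.011))/(5.934 − (-62.011))
f_A = 54.411 / 67.945 = 0.8008

0.801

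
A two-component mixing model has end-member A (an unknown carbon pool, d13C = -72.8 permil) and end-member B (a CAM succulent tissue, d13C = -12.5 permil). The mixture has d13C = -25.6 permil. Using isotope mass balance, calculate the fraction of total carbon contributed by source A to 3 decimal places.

0.217

δ_mix = f_A·δ_A + (1 − f_A)·δ_B  ⇒  f_A = (δ_mix − δ_B)/(δ_A − δ_B)
f_A = (-25.6 − (-12.5)) / (-72.8 − (-12.5))
f_A = -13.1 / -60.3 = 0.2172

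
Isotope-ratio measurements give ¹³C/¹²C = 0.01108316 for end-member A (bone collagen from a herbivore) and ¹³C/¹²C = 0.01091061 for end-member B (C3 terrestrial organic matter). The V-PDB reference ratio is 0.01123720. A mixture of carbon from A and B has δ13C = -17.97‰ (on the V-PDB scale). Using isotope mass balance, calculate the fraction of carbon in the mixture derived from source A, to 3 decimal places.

0.722

δ_A = (0.01108316/0.01123720 − 1)×1000 = (0.986292 − 1)×1000 = -13.708‰
δ_B = (0.01091061/0.01123720 − 1)×1000 = (0.970937 − 1)×1000 = -29.063‰
f_A = (δ_mix − δ_B)/(δ_A − δ_B) = (-17.97 − (-29.063))/(-13.708 − (-29.063))
f_A = 11.093 / 15.355 = 0.7224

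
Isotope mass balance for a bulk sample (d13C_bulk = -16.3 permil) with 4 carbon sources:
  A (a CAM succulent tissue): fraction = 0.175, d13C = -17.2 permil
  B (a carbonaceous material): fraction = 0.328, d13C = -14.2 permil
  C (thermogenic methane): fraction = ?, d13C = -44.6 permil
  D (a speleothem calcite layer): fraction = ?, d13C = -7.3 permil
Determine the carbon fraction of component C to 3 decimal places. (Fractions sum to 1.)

0.134

Let f_C and f_D be the unknown fractions; fractions sum to 1 so f_C + f_D = 0.497.
Mass balance: Σ fᵢ·δᵢ = δ_bulk ⇒ f_C·(-44.6) + f_D·(-7.3) = -16.3 − (-7.668) = -8.632
Substitute f_D = 0.497 − f_C:
f_C·(-44.6 − -7.3) = -8.632 − 0.497×(-7.3) = -5.004
f_C = -5.004 / -37.3 = 0.1342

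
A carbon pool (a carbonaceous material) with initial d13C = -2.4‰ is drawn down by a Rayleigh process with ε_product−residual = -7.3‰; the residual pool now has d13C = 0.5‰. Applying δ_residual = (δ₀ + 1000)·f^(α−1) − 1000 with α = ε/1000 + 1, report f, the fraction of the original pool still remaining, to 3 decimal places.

0.672

α − 1 = ε/1000 = -0.0073
(δ_res + 1000)/(δ₀ + 1000) = (0.5 + 1000)/(-2.4 + 1000) = 1000.5/997.6 = 1.002907
f = 1.002907^(1/-0.0073) = exp(ln(1.002907)/-0.0073) = exp(0.00290/-0.0073)
f = exp(-0.3976) = 0.6719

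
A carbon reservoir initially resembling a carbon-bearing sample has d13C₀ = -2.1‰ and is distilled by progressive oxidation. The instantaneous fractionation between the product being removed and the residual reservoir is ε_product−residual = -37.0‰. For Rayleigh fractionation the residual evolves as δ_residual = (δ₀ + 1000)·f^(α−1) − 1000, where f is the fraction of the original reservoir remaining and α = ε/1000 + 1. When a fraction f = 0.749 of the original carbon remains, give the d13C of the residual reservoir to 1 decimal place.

8.6‰

Rayleigh residual: δ_res = (δ₀ + 1000)·f^(α−1) − 1000
α = ε/1000 + 1 = 0.96300, so α − 1 = -0.03700
f^(α−1) = 0.749^(-0.03700) = 1.010751
δ_res = (-2.1 + 1000) × 1.010751 − 1000 = 1008.628 − 1000 = 8.63‰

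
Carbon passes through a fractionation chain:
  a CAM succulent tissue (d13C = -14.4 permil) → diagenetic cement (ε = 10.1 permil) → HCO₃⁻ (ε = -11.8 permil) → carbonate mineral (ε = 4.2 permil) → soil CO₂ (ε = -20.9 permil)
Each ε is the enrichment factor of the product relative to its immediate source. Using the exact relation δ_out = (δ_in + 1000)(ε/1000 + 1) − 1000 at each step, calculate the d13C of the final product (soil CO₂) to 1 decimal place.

step 1: δ = (-14.40 + 1000)·(10.1/1000 + 1) − 1000 = -4.45 permil
step 2: δ = (-4.45 + 1000)·(-11.8/1000 + 1) − 1000 = -16.19 permil
step 3: δ = (-16.19 + 1000)·(4.2/1000 + 1) − 1000 = -12.06 permil
step 4: δ = (-12.06 + 1000)·(-20.9/1000 + 1) − 1000 = -32.71 permil

-32.7 permil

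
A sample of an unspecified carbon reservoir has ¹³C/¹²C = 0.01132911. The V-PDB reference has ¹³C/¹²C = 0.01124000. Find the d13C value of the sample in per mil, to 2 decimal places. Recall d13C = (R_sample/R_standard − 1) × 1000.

d13C = (R_sample / R_standard − 1) × 1000
R_sample / R_standard = 0.01132911 / 0.01124000 = 1.007928
d13C = (1.007928 − 1) × 1000 = 7.928 per mil

7.93 per mil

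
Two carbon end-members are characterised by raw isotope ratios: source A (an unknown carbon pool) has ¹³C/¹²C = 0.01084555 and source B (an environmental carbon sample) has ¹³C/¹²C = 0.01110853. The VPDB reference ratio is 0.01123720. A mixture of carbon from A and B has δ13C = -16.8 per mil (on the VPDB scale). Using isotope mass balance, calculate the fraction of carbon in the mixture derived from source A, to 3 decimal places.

0.229

δ_A = (0.01084555/0.01123720 − 1)×1000 = (0.965147 − 1)×1000 = -34.853 per mil
δ_B = (0.01110853/0.01123720 − 1)×1000 = (0.988550 − 1)×1000 = -11.450 per mil
f_A = (δ_mix − δ_B)/(δ_A − δ_B) = (-16.8 − (-11.450))/(-34.853 − (-11.450))
f_A = -5.350 / -23.403 = 0.2286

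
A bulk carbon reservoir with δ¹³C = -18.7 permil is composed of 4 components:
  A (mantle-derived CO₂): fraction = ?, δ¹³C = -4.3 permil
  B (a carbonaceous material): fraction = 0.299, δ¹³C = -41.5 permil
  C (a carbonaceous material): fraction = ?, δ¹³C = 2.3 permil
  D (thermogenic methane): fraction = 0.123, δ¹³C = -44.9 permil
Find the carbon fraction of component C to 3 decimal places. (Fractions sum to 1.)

0.260

Let f_C and f_A be the unknown fractions; fractions sum to 1 so f_C + f_A = 0.578.
Mass balance: Σ fᵢ·δᵢ = δ_bulk ⇒ f_C·(2.3) + f_A·(-4.3) = -18.7 − (-17.931) = -0.769
Substitute f_A = 0.578 − f_C:
f_C·(2.3 − -4.3) = -0.769 − 0.578×(-4.3) = 1.717
f_C = 1.717 / 6.6 = 0.2601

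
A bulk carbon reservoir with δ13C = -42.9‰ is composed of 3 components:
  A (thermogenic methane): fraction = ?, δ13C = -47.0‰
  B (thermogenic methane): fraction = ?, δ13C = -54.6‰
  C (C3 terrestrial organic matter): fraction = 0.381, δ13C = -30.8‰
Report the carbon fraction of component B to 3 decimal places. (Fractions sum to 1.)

0.273

Let f_B and f_A be the unknown fractions; fractions sum to 1 so f_B + f_A = 0.619.
Mass balance: Σ fᵢ·δᵢ = δ_bulk ⇒ f_B·(-54.6) + f_A·(-47.0) = -42.9 − (-11.735) = -31.165
Substitute f_A = 0.619 − f_B:
f_B·(-54.6 − -47.0) = -31.165 − 0.619×(-47.0) = -2.072
f_B = -2.072 / -7.6 = 0.2727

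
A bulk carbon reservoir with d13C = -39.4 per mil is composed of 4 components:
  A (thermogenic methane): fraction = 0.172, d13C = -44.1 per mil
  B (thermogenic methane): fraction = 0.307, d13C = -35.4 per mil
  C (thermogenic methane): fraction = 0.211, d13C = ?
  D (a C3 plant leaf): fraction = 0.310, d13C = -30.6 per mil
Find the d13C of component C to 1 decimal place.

-54.3 per mil

Isotope mass balance: δ_bulk = Σ fᵢ·δᵢ.
-39.4 = 0.172×(-44.1) + 0.307×(-35.4) + 0.211×δ_C + 0.310×(-30.6)
0.211·δ_C = -39.4 − (-27.939) = -11.461
δ_C = -11.461 / 0.211 = -54.32 per mil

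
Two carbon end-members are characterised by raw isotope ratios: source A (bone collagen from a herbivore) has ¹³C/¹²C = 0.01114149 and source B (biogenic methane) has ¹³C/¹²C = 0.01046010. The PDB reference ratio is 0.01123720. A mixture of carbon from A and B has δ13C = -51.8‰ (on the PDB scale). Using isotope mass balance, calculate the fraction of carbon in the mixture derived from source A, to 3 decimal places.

δ_A = (0.01114149/0.01123720 − 1)×1000 = (0.991483 − 1)×1000 = -8.517‰
δ_B = (0.01046010/0.01123720 − 1)×1000 = (0.930846 − 1)×1000 = -69.154‰
f_A = (δ_mix − δ_B)/(δ_A − δ_B) = (-51.8 − (-69.154))/(-8.517 − (-69.154))
f_A = 17.354 / 60.637 = 0.2862

0.286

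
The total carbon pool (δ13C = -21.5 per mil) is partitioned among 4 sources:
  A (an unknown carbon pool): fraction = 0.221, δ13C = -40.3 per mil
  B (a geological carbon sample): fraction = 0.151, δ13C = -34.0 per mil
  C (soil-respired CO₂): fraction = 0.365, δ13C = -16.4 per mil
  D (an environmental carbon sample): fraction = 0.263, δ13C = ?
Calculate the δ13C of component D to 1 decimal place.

-5.6 per mil

Isotope mass balance: δ_bulk = Σ fᵢ·δᵢ.
-21.5 = 0.221×(-40.3) + 0.151×(-34.0) + 0.365×(-16.4) + 0.263×δ_D
0.263·δ_D = -21.5 − (-20.026) = -1.474
δ_D = -1.474 / 0.263 = -5.60 per mil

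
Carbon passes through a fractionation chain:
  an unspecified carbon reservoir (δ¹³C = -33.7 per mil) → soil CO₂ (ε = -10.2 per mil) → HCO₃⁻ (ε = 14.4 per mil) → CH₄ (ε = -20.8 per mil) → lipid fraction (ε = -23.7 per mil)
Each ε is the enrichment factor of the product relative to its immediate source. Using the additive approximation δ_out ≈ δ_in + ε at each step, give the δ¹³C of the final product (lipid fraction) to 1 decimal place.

-74.0 per mil

step 1: δ ≈ -33.7 + (-10.2) = -43.9 per mil
step 2: δ ≈ -43.9 + (14.4) = -29.5 per mil
step 3: δ ≈ -29.5 + (-20.8) = -50.3 per mil
step 4: δ ≈ -50.3 + (-23.7) = -74.0 per mil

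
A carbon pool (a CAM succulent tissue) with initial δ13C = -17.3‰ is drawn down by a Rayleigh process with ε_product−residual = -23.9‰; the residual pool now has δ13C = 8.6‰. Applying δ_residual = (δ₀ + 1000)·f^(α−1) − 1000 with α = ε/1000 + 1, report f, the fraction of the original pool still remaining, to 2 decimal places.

0.34

α − 1 = ε/1000 = -0.0239
(δ_res + 1000)/(δ₀ + 1000) = (8.6 + 1000)/(-17.3 + 1000) = 1008.6/982.7 = 1.026356
f = 1.026356^(1/-0.0239) = exp(ln(1.026356)/-0.0239) = exp(0.02601/-0.0239)
f = exp(-1.0885) = 0.3367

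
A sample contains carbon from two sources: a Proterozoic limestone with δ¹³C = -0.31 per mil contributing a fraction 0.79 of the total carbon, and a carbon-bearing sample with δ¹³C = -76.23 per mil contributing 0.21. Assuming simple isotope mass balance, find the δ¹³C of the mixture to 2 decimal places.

-16.25 per mil

δ_mix = f_A·δ_A + f_B·δ_B
δ_mix = 0.79 × (-0.31) + 0.21 × (-76.23)
δ_mix = -0.245 + -16.008 = -16.253 per mil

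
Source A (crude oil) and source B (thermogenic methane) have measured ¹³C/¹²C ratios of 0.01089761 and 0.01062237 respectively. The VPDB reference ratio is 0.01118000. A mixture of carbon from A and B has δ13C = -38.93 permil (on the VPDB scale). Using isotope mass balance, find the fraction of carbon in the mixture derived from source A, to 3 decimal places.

δ_A = (0.01089761/0.01118000 − 1)×1000 = (0.974742 − 1)×1000 = -25.258 permil
δ_B = (0.01062237/0.01118000 − 1)×1000 = (0.950123 − 1)×1000 = -49.877 permil
f_A = (δ_mix − δ_B)/(δ_A − δ_B) = (-38.93 − (-49.877))/(-25.258 − (-49.877))
f_A = 10.947 / 24.619 = 0.4447

0.445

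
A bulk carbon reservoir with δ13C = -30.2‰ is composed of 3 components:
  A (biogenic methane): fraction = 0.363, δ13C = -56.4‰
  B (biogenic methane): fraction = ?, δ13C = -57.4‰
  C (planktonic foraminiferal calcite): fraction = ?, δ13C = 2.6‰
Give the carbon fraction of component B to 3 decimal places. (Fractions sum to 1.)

0.190

Let f_B and f_C be the unknown fractions; fractions sum to 1 so f_B + f_C = 0.637.
Mass balance: Σ fᵢ·δᵢ = δ_bulk ⇒ f_B·(-57.4) + f_C·(2.6) = -30.2 − (-20.473) = -9.727
Substitute f_C = 0.637 − f_B:
f_B·(-57.4 − 2.6) = -9.727 − 0.637×(2.6) = -11.383
f_B = -11.383 / -60.0 = 0.1897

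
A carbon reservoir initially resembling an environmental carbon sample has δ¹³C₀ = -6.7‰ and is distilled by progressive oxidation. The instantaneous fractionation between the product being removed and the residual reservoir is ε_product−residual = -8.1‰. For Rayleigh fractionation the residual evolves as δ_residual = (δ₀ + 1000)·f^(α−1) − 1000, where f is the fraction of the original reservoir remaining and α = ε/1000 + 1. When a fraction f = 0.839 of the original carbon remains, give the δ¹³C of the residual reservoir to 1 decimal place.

Rayleigh residual: δ_res = (δ₀ + 1000)·f^(α−1) − 1000
α = ε/1000 + 1 = 0.99190, so α − 1 = -0.00810
f^(α−1) = 0.839^(-0.00810) = 1.001423
δ_res = (-6.7 + 1000) × 1.001423 − 1000 = 994.713 − 1000 = -5.29‰

-5.3‰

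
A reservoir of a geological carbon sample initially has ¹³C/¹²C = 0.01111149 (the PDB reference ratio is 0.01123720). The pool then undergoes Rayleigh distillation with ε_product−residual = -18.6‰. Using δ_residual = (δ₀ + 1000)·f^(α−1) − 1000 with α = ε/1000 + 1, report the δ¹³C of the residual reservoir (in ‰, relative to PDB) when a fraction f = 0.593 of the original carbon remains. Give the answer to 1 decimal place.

-1.5‰

δ₀ = (0.01111149/0.01123720 − 1)×1000 = (0.988813 − 1)×1000 = -11.187‰
α − 1 = ε/1000 = -0.0186
f^(α−1) = 0.593^(-0.0186) = 1.009767
δ_res = (-11.187 + 1000) × 1.009767 − 1000 = 998.471 − 1000 = -1.53‰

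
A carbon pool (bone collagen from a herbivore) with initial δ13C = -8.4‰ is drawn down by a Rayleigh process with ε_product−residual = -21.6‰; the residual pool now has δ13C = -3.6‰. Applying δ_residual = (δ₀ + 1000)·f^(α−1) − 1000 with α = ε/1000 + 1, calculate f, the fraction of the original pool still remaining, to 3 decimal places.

α − 1 = ε/1000 = -0.0216
(δ_res + 1000)/(δ₀ + 1000) = (-3.6 + 1000)/(-8.4 + 1000) = 996.4/991.6 = 1.004841
f = 1.004841^(1/-0.0216) = exp(ln(1.004841)/-0.0216) = exp(0.00483/-0.0216)
f = exp(-0.2236) = 0.7997

0.800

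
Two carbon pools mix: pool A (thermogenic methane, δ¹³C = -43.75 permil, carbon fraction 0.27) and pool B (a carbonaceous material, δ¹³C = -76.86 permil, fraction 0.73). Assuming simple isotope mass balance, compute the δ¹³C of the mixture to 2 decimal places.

δ_mix = f_A·δ_A + f_B·δ_B
δ_mix = 0.27 × (-43.75) + 0.73 × (-76.86)
δ_mix = -11.812 + -56.108 = -67.920 permil

-67.92 permil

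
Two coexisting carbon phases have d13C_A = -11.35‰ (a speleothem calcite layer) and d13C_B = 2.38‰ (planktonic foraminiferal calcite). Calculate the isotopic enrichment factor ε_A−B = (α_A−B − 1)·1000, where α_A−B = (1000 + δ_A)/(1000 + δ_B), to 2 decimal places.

α_A−B = (1000 + -11.35) / (1000 + 2.38) = 988.65 / 1002.38 = 0.986303
ε_A−B = (0.986303 − 1) × 1000 = -13.697‰
(The approximation ε ≈ δ_A − δ_B would give -13.73‰.)

-13.70‰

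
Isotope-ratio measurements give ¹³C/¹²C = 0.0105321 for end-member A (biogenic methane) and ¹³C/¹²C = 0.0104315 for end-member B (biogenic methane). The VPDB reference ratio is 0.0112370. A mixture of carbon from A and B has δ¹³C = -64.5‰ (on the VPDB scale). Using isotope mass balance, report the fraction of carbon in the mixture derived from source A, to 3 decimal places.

δ_A = (0.0105321/0.0112370 − 1)×1000 = (0.937270 − 1)×1000 = -62.730‰
δ_B = (0.0104315/0.0112370 − 1)×1000 = (0.928317 − 1)×1000 = -71.683‰
f_A = (δ_mix − δ_B)/(δ_A − δ_B) = (-64.5 − (-71.683))/(-62.730 − (-71.683))
f_A = 7.183 / 8.953 = 0.8023

0.802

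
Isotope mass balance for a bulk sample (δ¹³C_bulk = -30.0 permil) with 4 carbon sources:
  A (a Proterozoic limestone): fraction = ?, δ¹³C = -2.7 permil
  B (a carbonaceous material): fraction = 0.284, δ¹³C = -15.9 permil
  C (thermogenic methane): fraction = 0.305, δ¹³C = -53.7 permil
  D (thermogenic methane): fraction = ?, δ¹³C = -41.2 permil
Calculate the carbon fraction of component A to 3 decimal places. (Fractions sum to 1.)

Let f_A and f_D be the unknown fractions; fractions sum to 1 so f_A + f_D = 0.411.
Mass balance: Σ fᵢ·δᵢ = δ_bulk ⇒ f_A·(-2.7) + f_D·(-41.2) = -30.0 − (-20.894) = -9.106
Substitute f_D = 0.411 − f_A:
f_A·(-2.7 − -41.2) = -9.106 − 0.411×(-41.2) = 7.827
f_A = 7.827 / 38.5 = 0.2033

0.203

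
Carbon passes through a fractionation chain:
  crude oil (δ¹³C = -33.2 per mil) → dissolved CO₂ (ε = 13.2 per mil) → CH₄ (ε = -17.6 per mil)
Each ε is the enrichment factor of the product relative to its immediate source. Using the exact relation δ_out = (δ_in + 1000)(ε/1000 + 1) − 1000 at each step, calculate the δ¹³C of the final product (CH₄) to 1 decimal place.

step 1: δ = (-33.20 + 1000)·(13.2/1000 + 1) − 1000 = -20.44 per mil
step 2: δ = (-20.44 + 1000)·(-17.6/1000 + 1) − 1000 = -37.68 per mil

-37.7 per mil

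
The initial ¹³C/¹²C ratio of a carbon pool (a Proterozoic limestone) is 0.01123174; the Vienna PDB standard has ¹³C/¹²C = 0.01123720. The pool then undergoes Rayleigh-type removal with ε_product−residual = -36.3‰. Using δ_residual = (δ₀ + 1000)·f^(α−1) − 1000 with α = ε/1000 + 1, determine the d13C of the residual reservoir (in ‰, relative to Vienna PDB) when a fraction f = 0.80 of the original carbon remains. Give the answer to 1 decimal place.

7.6‰

δ₀ = (0.01123174/0.01123720 − 1)×1000 = (0.999514 − 1)×1000 = -0.486‰
α − 1 = ε/1000 = -0.0363
f^(α−1) = 0.80^(-0.0363) = 1.008133
δ_res = (-0.486 + 1000) × 1.008133 − 1000 = 1007.643 − 1000 = 7.64‰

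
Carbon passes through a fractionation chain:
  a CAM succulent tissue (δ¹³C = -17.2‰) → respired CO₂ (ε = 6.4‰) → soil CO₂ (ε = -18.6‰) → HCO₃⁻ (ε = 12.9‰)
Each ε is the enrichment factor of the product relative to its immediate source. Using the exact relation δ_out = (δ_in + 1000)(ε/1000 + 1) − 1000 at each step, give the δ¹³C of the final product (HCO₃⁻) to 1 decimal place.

step 1: δ = (-17.20 + 1000)·(6.4/1000 + 1) − 1000 = -10.91‰
step 2: δ = (-10.91 + 1000)·(-18.6/1000 + 1) − 1000 = -29.31‰
step 3: δ = (-29.31 + 1000)·(12.9/1000 + 1) − 1000 = -16.79‰

-16.8‰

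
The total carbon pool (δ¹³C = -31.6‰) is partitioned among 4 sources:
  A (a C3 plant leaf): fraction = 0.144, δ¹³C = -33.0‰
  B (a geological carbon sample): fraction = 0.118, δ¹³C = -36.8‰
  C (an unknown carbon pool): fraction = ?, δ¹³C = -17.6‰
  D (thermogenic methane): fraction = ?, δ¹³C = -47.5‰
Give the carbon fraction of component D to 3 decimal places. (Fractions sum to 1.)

0.318

Let f_D and f_C be the unknown fractions; fractions sum to 1 so f_D + f_C = 0.738.
Mass balance: Σ fᵢ·δᵢ = δ_bulk ⇒ f_D·(-47.5) + f_C·(-17.6) = -31.6 − (-9.094) = -22.506
Substitute f_C = 0.738 − f_D:
f_D·(-47.5 − -17.6) = -22.506 − 0.738×(-17.6) = -9.517
f_D = -9.517 / -29.9 = 0.3183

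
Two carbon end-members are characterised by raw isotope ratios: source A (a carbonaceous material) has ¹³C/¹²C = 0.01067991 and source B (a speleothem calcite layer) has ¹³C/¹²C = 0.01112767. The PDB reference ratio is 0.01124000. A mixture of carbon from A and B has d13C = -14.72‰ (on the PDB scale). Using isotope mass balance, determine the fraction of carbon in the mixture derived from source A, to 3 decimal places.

δ_A = (0.01067991/0.01124000 − 1)×1000 = (0.950170 − 1)×1000 = -49.830‰
δ_B = (0.01112767/0.01124000 − 1)×1000 = (0.990006 − 1)×1000 = -9.994‰
f_A = (δ_mix − δ_B)/(δ_A − δ_B) = (-14.72 − (-9.994))/(-49.830 − (-9.994))
f_A = -4.726 / -39.836 = 0.1186

0.119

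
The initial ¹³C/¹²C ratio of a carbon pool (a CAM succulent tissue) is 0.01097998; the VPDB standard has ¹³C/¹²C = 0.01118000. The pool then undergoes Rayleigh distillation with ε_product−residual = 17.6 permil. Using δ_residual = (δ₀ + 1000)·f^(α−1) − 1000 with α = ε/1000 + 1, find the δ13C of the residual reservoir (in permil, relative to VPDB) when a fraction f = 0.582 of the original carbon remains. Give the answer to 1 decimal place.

-27.2 permil

δ₀ = (0.01097998/0.01118000 − 1)×1000 = (0.982109 − 1)×1000 = -17.891 permil
α − 1 = ε/1000 = 0.0176
f^(α−1) = 0.582^(0.0176) = 0.990519
δ_res = (-17.891 + 1000) × 0.990519 − 1000 = 972.797 − 1000 = -27.20 permil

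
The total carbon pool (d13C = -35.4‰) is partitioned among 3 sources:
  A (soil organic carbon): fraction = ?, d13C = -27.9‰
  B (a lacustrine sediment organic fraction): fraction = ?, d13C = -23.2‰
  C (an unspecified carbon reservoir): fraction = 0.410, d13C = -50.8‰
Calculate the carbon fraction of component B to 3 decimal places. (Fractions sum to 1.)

Let f_B and f_A be the unknown fractions; fractions sum to 1 so f_B + f_A = 0.590.
Mass balance: Σ fᵢ·δᵢ = δ_bulk ⇒ f_B·(-23.2) + f_A·(-27.9) = -35.4 − (-20.828) = -14.572
Substitute f_A = 0.590 − f_B:
f_B·(-23.2 − -27.9) = -14.572 − 0.590×(-27.9) = 1.889
f_B = 1.889 / 4.7 = 0.4019

0.402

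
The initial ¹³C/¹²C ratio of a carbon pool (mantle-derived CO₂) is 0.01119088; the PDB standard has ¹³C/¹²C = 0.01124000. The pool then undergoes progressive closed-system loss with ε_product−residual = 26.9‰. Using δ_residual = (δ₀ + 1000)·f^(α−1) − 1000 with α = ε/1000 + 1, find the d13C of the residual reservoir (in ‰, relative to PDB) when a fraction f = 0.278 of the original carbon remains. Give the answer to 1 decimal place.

δ₀ = (0.01119088/0.01124000 − 1)×1000 = (0.995630 − 1)×1000 = -4.370‰
α − 1 = ε/1000 = 0.0269
f^(α−1) = 0.278^(0.0269) = 0.966151
δ_res = (-4.370 + 1000) × 0.966151 − 1000 = 961.928 − 1000 = -38.07‰

-38.1‰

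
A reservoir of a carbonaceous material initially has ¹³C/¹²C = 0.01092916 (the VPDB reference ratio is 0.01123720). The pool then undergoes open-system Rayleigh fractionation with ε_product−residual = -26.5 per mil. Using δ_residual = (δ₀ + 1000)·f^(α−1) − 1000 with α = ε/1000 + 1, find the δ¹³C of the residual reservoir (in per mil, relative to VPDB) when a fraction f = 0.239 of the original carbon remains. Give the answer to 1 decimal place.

10.2 per mil

δ₀ = (0.01092916/0.01123720 − 1)×1000 = (0.972587 − 1)×1000 = -27.413 per mil
α − 1 = ε/1000 = -0.0265
f^(α−1) = 0.239^(-0.0265) = 1.038658
δ_res = (-27.413 + 1000) × 1.038658 − 1000 = 1010.185 − 1000 = 10.19 per mil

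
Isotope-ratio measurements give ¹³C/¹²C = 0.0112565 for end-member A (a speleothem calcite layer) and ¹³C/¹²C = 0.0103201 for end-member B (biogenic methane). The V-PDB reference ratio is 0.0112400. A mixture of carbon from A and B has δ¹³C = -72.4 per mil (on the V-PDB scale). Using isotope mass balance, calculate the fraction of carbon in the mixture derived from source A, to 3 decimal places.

δ_A = (0.0112565/0.0112400 − 1)×1000 = (1.001468 − 1)×1000 = 1.468 per mil
δ_B = (0.0103201/0.0112400 − 1)×1000 = (0.918158 − 1)×1000 = -81.842 per mil
f_A = (δ_mix − δ_B)/(δ_A − δ_B) = (-72.4 − (-81.842))/(1.468 − (-81.842))
f_A = 9.442 / 83.310 = 0.1133

0.113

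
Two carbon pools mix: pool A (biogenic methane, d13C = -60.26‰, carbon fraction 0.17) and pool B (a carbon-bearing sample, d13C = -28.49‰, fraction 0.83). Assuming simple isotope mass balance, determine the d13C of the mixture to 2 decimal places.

-33.89‰

δ_mix = f_A·δ_A + f_B·δ_B
δ_mix = 0.17 × (-60.26) + 0.83 × (-28.49)
δ_mix = -10.244 + -23.647 = -33.891‰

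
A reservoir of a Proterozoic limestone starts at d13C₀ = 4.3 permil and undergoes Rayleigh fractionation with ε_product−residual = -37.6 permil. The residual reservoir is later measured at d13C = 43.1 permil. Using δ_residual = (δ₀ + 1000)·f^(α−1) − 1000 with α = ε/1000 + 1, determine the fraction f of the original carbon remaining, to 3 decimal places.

α − 1 = ε/1000 = -0.0376
(δ_res + 1000)/(δ₀ + 1000) = (43.1 + 1000)/(4.3 + 1000) = 1043.1/1004.3 = 1.038634
f = 1.038634^(1/-0.0376) = exp(ln(1.038634)/-0.0376) = exp(0.03791/-0.0376)
f = exp(-1.0081) = 0.3649

0.365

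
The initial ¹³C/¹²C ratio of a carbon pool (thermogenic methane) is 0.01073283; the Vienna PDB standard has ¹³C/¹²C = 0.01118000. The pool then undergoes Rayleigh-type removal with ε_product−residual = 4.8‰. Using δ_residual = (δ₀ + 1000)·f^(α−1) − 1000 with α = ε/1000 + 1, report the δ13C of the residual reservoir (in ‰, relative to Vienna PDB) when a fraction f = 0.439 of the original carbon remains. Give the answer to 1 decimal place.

δ₀ = (0.01073283/0.01118000 − 1)×1000 = (0.960003 − 1)×1000 = -39.997‰
α − 1 = ε/1000 = 0.0048
f^(α−1) = 0.439^(0.0048) = 0.996056
δ_res = (-39.997 + 1000) × 0.996056 − 1000 = 956.217 − 1000 = -43.78‰

-43.8‰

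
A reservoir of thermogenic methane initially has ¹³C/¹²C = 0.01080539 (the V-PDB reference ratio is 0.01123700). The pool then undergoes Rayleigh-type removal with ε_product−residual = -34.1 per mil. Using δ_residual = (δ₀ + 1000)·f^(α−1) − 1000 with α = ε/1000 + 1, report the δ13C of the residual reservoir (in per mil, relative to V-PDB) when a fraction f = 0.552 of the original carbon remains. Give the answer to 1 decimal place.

-18.7 per mil

δ₀ = (0.01080539/0.01123700 − 1)×1000 = (0.961590 − 1)×1000 = -38.410 per mil
α − 1 = ε/1000 = -0.0341
f^(α−1) = 0.552^(-0.0341) = 1.020469
δ_res = (-38.410 + 1000) × 1.020469 − 1000 = 981.273 − 1000 = -18.73 per mil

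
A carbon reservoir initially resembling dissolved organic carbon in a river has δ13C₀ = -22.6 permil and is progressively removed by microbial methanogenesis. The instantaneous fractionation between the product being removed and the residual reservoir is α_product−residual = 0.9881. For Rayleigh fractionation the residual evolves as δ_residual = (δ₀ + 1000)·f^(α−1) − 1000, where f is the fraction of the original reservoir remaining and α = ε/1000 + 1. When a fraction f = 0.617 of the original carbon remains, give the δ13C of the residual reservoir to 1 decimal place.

Rayleigh residual: δ_res = (δ₀ + 1000)·f^(α−1) − 1000
α − 1 = -0.01190
f^(α−1) = 0.617^(-0.01190) = 1.005763
δ_res = (-22.6 + 1000) × 1.005763 − 1000 = 983.033 − 1000 = -16.97 permil

-17.0 permil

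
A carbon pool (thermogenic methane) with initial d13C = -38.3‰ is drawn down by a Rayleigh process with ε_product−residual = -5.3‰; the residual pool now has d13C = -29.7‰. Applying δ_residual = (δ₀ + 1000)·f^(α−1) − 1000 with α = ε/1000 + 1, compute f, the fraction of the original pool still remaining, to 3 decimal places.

α − 1 = ε/1000 = -0.0053
(δ_res + 1000)/(δ₀ + 1000) = (-29.7 + 1000)/(-38.3 + 1000) = 970.3/961.7 = 1.008942
f = 1.008942^(1/-0.0053) = exp(ln(1.008942)/-0.0053) = exp(0.00890/-0.0053)
f = exp(-1.6798) = 0.1864

0.186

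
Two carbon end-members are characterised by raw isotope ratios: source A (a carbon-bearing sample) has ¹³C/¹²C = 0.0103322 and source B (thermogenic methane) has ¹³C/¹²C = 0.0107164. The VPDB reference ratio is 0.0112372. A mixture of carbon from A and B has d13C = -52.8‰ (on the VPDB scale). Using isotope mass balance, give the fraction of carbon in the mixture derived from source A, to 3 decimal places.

0.189

δ_A = (0.0103322/0.0112372 − 1)×1000 = (0.919464 − 1)×1000 = -80.536‰
δ_B = (0.0107164/0.0112372 − 1)×1000 = (0.953654 − 1)×1000 = -46.346‰
f_A = (δ_mix − δ_B)/(δ_A − δ_B) = (-52.8 − (-46.346))/(-80.536 − (-46.346))
f_A = -6.454 / -34.190 = 0.1888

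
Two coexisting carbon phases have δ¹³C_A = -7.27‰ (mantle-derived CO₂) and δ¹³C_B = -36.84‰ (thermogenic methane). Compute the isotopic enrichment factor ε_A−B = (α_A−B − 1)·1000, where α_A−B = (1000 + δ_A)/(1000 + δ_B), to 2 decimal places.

30.70‰

α_A−B = (1000 + -7.27) / (1000 + -36.84) = 992.73 / 963.16 = 1.030701
ε_A−B = (1.030701 − 1) × 1000 = 30.701‰
(The approximation ε ≈ δ_A − δ_B would give 29.57‰.)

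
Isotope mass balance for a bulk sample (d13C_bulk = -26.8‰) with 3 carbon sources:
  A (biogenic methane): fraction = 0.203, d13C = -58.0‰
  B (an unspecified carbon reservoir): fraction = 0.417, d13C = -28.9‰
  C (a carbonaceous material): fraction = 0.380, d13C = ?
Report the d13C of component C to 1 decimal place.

Isotope mass balance: δ_bulk = Σ fᵢ·δᵢ.
-26.8 = 0.203×(-58.0) + 0.417×(-28.9) + 0.380×δ_C
0.380·δ_C = -26.8 − (-23.825) = -2.975
δ_C = -2.975 / 0.380 = -7.83‰

-7.8‰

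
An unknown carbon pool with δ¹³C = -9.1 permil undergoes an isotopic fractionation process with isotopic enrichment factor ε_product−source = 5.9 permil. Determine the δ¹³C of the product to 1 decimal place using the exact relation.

-3.3 permil

Exactly, δ_product = (δ_source + 1000)·(ε/1000 + 1) − 1000.
δ_product = (-9.1 + 1000) × (5.9/1000 + 1) − 1000
δ_product = -3.25 permil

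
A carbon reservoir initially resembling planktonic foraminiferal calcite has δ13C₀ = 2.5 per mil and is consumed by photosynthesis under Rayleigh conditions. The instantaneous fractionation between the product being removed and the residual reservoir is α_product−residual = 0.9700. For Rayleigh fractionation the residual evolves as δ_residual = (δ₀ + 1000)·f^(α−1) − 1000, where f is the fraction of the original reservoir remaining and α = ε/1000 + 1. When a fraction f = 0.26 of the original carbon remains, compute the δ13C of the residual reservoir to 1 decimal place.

43.8 per mil

Rayleigh residual: δ_res = (δ₀ + 1000)·f^(α−1) − 1000
α − 1 = -0.03000
f^(α−1) = 0.26^(-0.03000) = 1.041240
δ_res = (2.5 + 1000) × 1.041240 − 1000 = 1043.843 − 1000 = 43.84 per mil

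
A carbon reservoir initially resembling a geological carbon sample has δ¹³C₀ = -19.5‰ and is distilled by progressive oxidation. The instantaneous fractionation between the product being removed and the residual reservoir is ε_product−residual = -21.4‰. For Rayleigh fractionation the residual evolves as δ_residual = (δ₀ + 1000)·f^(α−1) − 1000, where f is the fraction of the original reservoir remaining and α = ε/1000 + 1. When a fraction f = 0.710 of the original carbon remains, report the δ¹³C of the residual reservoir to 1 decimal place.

Rayleigh residual: δ_res = (δ₀ + 1000)·f^(α−1) − 1000
α = ε/1000 + 1 = 0.97860, so α − 1 = -0.02140
f^(α−1) = 0.710^(-0.02140) = 1.007356
δ_res = (-19.5 + 1000) × 1.007356 − 1000 = 987.713 − 1000 = -12.29‰

-12.3‰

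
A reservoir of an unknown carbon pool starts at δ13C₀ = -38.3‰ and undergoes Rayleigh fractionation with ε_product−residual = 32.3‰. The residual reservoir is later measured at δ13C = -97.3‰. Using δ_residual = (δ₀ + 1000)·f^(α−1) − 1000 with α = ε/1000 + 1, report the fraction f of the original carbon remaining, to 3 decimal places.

α − 1 = ε/1000 = 0.0323
(δ_res + 1000)/(δ₀ + 1000) = (-97.3 + 1000)/(-38.3 + 1000) = 902.7/961.7 = 0.938650
f = 0.938650^(1/0.0323) = exp(ln(0.938650)/0.0323) = exp(-0.06331/0.0323)
f = exp(-1.9601) = 0.1408

0.141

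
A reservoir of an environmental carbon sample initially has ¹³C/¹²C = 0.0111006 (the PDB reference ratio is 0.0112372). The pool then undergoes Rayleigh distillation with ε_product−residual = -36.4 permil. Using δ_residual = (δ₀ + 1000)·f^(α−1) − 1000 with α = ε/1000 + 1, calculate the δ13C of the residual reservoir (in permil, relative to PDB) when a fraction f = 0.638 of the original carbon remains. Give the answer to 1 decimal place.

4.1 permil

δ₀ = (0.0111006/0.0112372 − 1)×1000 = (0.987844 − 1)×1000 = -12.156 permil
α − 1 = ε/1000 = -0.0364
f^(α−1) = 0.638^(-0.0364) = 1.016493
δ_res = (-12.156 + 1000) × 1.016493 − 1000 = 1004.137 − 1000 = 4.14 permil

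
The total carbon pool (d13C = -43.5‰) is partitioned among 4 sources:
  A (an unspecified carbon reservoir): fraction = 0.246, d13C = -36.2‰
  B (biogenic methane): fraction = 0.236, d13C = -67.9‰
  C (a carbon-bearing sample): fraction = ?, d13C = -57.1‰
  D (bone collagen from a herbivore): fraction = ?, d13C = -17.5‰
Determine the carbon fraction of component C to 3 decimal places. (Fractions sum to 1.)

0.240

Let f_C and f_D be the unknown fractions; fractions sum to 1 so f_C + f_D = 0.518.
Mass balance: Σ fᵢ·δᵢ = δ_bulk ⇒ f_C·(-57.1) + f_D·(-17.5) = -43.5 − (-24.930) = -18.570
Substitute f_D = 0.518 − f_C:
f_C·(-57.1 − -17.5) = -18.570 − 0.518×(-17.5) = -9.505
f_C = -9.505 / -39.6 = 0.2400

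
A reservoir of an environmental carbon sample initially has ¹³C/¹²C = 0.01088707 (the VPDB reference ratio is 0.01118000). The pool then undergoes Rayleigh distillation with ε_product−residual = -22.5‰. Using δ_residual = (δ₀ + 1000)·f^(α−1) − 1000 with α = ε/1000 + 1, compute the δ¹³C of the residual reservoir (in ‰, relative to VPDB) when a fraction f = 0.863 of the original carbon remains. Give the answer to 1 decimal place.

-23.0‰

δ₀ = (0.01088707/0.01118000 − 1)×1000 = (0.973799 − 1)×1000 = -26.201‰
α − 1 = ε/1000 = -0.0225
f^(α−1) = 0.863^(-0.0225) = 1.003321
δ_res = (-26.201 + 1000) × 1.003321 − 1000 = 977.032 − 1000 = -22.97‰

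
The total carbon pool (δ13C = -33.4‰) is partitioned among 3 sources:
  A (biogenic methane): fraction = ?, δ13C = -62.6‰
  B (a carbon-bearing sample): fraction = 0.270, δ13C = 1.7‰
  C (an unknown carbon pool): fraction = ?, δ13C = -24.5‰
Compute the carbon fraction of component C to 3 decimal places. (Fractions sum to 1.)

Let f_C and f_A be the unknown fractions; fractions sum to 1 so f_C + f_A = 0.730.
Mass balance: Σ fᵢ·δᵢ = δ_bulk ⇒ f_C·(-24.5) + f_A·(-62.6) = -33.4 − (0.459) = -33.859
Substitute f_A = 0.730 − f_C:
f_C·(-24.5 − -62.6) = -33.859 − 0.730×(-62.6) = 11.839
f_C = 11.839 / 38.1 = 0.3107

0.311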